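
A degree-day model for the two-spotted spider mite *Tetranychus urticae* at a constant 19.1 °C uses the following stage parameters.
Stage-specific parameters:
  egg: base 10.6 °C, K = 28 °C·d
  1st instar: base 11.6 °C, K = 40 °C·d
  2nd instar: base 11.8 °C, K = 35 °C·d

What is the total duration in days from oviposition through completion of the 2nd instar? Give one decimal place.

egg: 28 / (19.1 − 10.6) = 28 / 8.5 = 3.294 d.
1st instar: 40 / (19.1 − 11.6) = 40 / 7.5 = 5.333 d.
2nd instar: 35 / (19.1 − 11.8) = 35 / 7.3 = 4.795 d.
Sum = 13.422 ≈ 13.4 days.

13.4 days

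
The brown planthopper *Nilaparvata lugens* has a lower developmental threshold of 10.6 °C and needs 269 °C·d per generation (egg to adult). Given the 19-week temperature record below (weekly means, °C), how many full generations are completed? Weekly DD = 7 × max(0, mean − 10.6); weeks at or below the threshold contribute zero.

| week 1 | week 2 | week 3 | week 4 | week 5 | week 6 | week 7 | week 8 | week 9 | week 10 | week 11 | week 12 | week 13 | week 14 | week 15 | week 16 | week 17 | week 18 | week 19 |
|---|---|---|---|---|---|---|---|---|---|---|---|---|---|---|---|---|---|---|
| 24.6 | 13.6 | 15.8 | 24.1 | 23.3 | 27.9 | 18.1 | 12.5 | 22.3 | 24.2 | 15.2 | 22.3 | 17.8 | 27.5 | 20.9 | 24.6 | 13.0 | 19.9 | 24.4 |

Weekly DD (7 × max(0, T̄ − 10.6)): 98.0, 21.0, 36.4, 94.5, 88.9, 121.1, 52.5, 13.3, 81.9, 95.2, 32.2, 81.9, 50.4, 118.3, 72.1, 98.0, 16.8, 65.1, 96.6.
Season total = 1334.2 DD.
Complete generations = ⌊1334.2 / 269⌋ = 4.

4 generations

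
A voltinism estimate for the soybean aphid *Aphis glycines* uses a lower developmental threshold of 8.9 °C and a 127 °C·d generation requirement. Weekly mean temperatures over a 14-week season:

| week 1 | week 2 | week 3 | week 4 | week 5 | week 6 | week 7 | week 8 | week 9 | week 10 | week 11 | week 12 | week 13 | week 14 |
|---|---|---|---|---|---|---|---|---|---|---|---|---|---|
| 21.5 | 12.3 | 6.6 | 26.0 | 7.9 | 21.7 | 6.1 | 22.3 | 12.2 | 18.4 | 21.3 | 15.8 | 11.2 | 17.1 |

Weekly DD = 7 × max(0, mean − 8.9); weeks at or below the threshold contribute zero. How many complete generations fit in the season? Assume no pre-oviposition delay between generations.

5 generations

Weekly DD (7 × max(0, T̄ − 8.9)): 88.2, 23.8, 0.0, 119.7, 0.0, 89.6, 0.0, 93.8, 23.1, 66.5, 86.8, 48.3, 16.1, 57.4.
Season total = 713.3 DD.
Complete generations = ⌊713.3 / 127⌋ = 5.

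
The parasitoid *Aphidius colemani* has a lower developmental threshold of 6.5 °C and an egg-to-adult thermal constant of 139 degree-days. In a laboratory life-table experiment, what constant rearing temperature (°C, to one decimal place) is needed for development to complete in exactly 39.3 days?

Required daily accumulation = 139 / 39.3 = 3.537 DD/day.
T = T_base + 3.537 = 6.5 + 3.537 = 10.037 ≈ 10.0 °C.

10.0 °C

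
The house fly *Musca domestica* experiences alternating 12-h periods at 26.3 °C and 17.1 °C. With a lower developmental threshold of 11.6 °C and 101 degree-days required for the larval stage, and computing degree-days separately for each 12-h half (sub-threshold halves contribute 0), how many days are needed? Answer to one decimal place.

Day half: max(0, 26.3 − 11.6) × 0.5 = 14.7 × 0.5 = 7.35 DD.
Night half: max(0, 17.1 − 11.6) × 0.5 = 5.5 × 0.5 = 2.75 DD.
Per 24 h: 10.10 DD/day.
Duration = 101 / 10.10 = 10.000 ≈ 10.0 days.

10.0 days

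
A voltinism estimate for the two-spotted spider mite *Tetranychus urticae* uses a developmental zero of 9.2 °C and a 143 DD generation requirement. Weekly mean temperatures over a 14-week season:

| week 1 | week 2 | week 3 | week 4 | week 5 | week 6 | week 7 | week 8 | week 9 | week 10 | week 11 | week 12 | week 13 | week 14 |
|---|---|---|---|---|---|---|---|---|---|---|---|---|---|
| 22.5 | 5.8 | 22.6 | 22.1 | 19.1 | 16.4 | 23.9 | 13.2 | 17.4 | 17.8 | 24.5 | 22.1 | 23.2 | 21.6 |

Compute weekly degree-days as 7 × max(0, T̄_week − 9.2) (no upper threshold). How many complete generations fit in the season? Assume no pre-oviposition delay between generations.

7 generations

Weekly DD (7 × max(0, T̄ − 9.2)): 93.1, 0.0, 93.8, 90.3, 69.3, 50.4, 102.9, 28.0, 57.4, 60.2, 107.1, 90.3, 98.0, 86.8.
Season total = 1027.6 DD.
Complete generations = ⌊1027.6 / 143⌋ = 7.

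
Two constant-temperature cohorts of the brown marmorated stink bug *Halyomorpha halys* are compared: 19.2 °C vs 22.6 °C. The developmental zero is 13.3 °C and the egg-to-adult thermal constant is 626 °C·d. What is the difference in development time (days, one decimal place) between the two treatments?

At 19.2 °C: 626 / (19.2 − 13.3) = 626 / 5.9 = 106.102 d.
At 22.6 °C: 626 / (22.6 − 13.3) = 626 / 9.3 = 67.312 d.
Difference = |106.102 − 67.312| = 38.790 ≈ 38.8 days.

38.8 days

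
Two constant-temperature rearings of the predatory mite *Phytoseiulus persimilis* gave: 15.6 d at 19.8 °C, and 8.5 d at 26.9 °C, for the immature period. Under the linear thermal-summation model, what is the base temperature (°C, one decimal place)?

11.3 °C

Under the model K = D·(T − T_b), so D₁·(T₁ − T_b) = D₂·(T₂ − T_b).
15.6·(19.8 − T_b) = 8.5·(26.9 − T_b)
T_b = (15.6·19.8 − 8.5·26.9) / (15.6 − 8.5) = 80.23 / 7.1 = 11.300 °C ≈ 11.3 °C.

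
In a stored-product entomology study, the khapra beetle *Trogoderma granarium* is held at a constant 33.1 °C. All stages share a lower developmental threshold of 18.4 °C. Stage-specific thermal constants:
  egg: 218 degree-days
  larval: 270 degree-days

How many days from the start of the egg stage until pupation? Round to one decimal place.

Daily accumulation at 33.1 °C = 33.1 − 18.4 = 14.7 DD/day.
Total K = 218 + 270 = 488 DD.
Total duration = 488 / 14.7 = 33.197 ≈ 33.2 days.

33.2 days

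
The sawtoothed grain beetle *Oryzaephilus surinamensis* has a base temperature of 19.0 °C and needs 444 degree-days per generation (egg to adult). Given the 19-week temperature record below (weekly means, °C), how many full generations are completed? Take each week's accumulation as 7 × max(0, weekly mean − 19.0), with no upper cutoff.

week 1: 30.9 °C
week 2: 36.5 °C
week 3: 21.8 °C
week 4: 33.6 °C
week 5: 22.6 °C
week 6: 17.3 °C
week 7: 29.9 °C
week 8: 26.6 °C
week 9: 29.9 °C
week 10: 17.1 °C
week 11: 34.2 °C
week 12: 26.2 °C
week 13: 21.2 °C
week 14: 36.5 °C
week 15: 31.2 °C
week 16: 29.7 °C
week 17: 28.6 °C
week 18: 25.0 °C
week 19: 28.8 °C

Weekly DD (7 × max(0, T̄ − 19.0)): 83.3, 122.5, 19.6, 102.2, 25.2, 0.0, 76.3, 53.2, 76.3, 0.0, 106.4, 50.4, 15.4, 122.5, 85.4, 74.9, 67.2, 42.0, 68.6.
Season total = 1191.4 DD.
Complete generations = ⌊1191.4 / 444⌋ = 2.

2 generations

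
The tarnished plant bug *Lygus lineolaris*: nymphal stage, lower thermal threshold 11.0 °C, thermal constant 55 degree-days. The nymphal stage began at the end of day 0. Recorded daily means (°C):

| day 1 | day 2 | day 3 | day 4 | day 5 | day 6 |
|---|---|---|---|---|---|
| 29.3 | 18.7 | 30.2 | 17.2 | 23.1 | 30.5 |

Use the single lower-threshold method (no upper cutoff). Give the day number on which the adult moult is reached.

Daily DD above 11.0 °C: 18.3, 7.7, 19.2, 6.2, 12.1, 19.5.
Cumulative: 18.3, 26.0, 45.2, 51.4, 63.5, 83.0.
The total first reaches 55 DD on day 5.

day 5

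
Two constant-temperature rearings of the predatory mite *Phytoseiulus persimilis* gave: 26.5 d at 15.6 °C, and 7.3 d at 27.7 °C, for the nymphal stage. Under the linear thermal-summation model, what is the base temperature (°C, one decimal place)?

Under the model K = D·(T − T_b), so D₁·(T₁ − T_b) = D₂·(T₂ − T_b).
26.5·(15.6 − T_b) = 7.3·(27.7 − T_b)
T_b = (26.5·15.6 − 7.3·27.7) / (26.5 − 7.3) = 211.19 / 19.2 = 10.999 °C ≈ 11.0 °C.

11.0 °C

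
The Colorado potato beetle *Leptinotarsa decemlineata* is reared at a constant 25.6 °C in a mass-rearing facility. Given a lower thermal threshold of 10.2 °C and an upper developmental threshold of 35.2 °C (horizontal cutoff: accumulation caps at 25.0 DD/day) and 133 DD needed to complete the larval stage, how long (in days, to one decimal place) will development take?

Daily accumulation = 25.6 − 10.2 = 15.4 DD/day.
Duration = 133 / 15.4 = 8.636 ≈ 8.6 days.

8.6 days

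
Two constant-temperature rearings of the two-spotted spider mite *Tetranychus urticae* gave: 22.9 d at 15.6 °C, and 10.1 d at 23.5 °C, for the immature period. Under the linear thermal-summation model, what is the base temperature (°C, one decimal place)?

Equal thermal constants: D₁(T₁ − T_b) = D₂(T₂ − T_b).
22.9·(15.6 − T_b) = 10.1·(23.5 − T_b)
T_b = (22.9·15.6 − 10.1·23.5) / (22.9 − 10.1) = 119.89 / 12.8 = 9.366 °C ≈ 9.4 °C.

9.4 °C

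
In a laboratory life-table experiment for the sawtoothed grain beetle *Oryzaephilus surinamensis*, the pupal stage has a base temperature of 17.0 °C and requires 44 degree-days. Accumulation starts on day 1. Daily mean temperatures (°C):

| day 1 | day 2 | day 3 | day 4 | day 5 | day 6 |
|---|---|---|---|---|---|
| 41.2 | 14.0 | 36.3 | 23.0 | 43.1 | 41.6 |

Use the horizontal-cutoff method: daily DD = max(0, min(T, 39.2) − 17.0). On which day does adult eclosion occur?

Daily DD above 17.0 °C (capped at 22.2): 22.2, 0.0, 19.3, 6.0, 22.2, 22.2.
Cumulative: 22.2, 22.2, 41.5, 47.5, 69.7, 91.9.
The total first reaches 44 DD on day 4.

day 4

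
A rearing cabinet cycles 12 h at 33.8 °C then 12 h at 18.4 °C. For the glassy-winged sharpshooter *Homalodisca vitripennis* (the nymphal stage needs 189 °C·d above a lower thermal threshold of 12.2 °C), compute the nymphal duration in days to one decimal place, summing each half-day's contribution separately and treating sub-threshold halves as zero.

13.6 days

Day half: max(0, 33.8 − 12.2) × 0.5 = 21.6 × 0.5 = 10.80 DD.
Night half: max(0, 18.4 − 12.2) × 0.5 = 6.2 × 0.5 = 3.10 DD.
Per 24 h: 13.90 DD/day.
Duration = 189 / 13.90 = 13.597 ≈ 13.6 days.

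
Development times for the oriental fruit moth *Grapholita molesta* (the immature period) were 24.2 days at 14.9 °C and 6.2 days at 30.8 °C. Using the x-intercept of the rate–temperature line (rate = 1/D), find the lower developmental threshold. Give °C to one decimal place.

Under the model K = D·(T − T_b), so D₁·(T₁ − T_b) = D₂·(T₂ − T_b).
24.2·(14.9 − T_b) = 6.2·(30.8 − T_b)
T_b = (24.2·14.9 − 6.2·30.8) / (24.2 − 6.2) = 169.62 / 18.0 = 9.423 °C ≈ 9.4 °C.

9.4 °C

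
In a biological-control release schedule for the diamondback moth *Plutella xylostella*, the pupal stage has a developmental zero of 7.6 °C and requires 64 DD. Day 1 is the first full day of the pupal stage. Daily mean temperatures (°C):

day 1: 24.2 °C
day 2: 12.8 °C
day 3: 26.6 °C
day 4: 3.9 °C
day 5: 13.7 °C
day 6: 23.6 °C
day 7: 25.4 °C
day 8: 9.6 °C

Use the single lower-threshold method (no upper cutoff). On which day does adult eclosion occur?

day 7

Daily DD above 7.6 °C: 16.6, 5.2, 19.0, 0.0, 6.1, 16.0, 17.8, 2.0.
Cumulative: 16.6, 21.8, 40.8, 40.8, 46.9, 62.9, 80.7, 82.7.
The total first reaches 64 DD on day 7.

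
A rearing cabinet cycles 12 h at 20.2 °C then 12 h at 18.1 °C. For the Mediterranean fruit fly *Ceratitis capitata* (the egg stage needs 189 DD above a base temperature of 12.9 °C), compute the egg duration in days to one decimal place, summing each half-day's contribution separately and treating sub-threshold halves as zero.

Day half: max(0, 20.2 − 12.9) × 0.5 = 7.3 × 0.5 = 3.65 DD.
Night half: max(0, 18.1 − 12.9) × 0.5 = 5.2 × 0.5 = 2.60 DD.
Per 24 h: 6.25 DD/day.
Duration = 189 / 6.25 = 30.240 ≈ 30.2 days.

30.2 days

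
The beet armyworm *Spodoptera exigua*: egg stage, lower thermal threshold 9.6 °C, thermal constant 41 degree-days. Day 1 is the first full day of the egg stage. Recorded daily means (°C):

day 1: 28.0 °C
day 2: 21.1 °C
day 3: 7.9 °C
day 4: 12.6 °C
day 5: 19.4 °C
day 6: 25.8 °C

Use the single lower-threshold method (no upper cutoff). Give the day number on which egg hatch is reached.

Daily DD above 9.6 °C: 18.4, 11.5, 0.0, 3.0, 9.8, 16.2.
Cumulative: 18.4, 29.9, 29.9, 32.9, 42.7, 58.9.
The total first reaches 41 DD on day 5.

day 5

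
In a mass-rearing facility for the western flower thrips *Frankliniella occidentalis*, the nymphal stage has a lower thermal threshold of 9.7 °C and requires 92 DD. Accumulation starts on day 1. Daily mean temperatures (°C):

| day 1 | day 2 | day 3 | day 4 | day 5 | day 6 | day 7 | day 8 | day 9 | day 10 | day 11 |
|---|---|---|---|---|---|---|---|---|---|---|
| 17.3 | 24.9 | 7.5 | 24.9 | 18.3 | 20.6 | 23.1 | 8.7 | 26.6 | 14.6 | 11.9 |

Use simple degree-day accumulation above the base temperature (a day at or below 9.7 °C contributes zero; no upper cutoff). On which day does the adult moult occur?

Daily DD above 9.7 °C: 7.6, 15.2, 0.0, 15.2, 8.6, 10.9, 13.4, 0.0, 16.9, 4.9, 2.2.
Cumulative: 7.6, 22.8, 22.8, 38.0, 46.6, 57.5, 70.9, 70.9, 87.8, 92.7, 94.9.
The total first reaches 92 DD on day 10.

day 10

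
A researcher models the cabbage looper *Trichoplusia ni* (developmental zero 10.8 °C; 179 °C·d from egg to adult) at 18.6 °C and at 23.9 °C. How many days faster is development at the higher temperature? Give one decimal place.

At 18.6 °C: 179 / (18.6 − 10.8) = 179 / 7.8 = 22.949 d.
At 23.9 °C: 179 / (23.9 − 10.8) = 179 / 13.1 = 13.664 d.
Difference = |22.949 − 13.664| = 9.285 ≈ 9.3 days.

9.3 days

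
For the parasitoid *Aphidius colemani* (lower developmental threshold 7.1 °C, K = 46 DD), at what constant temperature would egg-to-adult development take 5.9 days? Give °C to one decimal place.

Required daily accumulation = 46 / 5.9 = 7.797 DD/day.
T = T_base + 7.797 = 7.1 + 7.797 = 14.897 ≈ 14.9 °C.

14.9 °C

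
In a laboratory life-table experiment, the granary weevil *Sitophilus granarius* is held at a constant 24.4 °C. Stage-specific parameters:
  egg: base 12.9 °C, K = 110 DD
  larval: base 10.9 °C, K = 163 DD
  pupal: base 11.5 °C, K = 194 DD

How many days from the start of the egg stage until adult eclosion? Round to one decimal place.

egg: 110 / (24.4 − 12.9) = 110 / 11.5 = 9.565 d.
larval: 163 / (24.4 − 10.9) = 163 / 13.5 = 12.074 d.
pupal: 194 / (24.4 − 11.5) = 194 / 12.9 = 15.039 d.
Sum = 36.678 ≈ 36.7 days.

36.7 days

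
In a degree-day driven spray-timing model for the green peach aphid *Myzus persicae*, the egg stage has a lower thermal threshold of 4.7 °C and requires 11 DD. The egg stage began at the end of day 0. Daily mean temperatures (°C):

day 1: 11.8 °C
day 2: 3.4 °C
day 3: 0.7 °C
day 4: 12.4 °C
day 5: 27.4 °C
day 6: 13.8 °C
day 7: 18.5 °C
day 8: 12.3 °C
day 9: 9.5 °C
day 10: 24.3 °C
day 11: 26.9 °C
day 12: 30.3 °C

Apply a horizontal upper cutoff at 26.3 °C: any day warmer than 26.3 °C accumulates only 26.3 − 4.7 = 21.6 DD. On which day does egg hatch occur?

Daily DD above 4.7 °C (capped at 21.6): 7.1, 0.0, 0.0, 7.7, 21.6, 9.1, 13.8, 7.6, 4.8, 19.6, 21.6, 21.6.
Cumulative: 7.1, 7.1, 7.1, 14.8, 36.4, 45.5, 59.3, 66.9, 71.7, 91.3, 112.9, 134.5.
The total first reaches 11 DD on day 4.

day 4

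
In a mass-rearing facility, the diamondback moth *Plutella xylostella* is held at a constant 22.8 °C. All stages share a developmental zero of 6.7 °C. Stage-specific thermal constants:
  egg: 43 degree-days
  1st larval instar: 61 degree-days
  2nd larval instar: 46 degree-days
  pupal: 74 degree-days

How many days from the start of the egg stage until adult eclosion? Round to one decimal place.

13.9 days

Daily accumulation at 22.8 °C = 22.8 − 6.7 = 16.1 DD/day.
Total K = 43 + 61 + 46 + 74 = 224 DD.
Total duration = 224 / 16.1 = 13.913 ≈ 13.9 days.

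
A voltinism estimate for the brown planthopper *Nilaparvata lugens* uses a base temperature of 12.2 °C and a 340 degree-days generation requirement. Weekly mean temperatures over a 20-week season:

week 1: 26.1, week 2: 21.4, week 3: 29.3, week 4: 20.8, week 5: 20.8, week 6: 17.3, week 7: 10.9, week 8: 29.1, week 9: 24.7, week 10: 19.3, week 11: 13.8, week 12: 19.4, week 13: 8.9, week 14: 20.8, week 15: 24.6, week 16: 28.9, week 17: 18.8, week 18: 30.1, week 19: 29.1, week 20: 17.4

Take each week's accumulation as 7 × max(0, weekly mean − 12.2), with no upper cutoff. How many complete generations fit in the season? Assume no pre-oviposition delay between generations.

3 generations

Weekly DD (7 × max(0, T̄ − 12.2)): 97.3, 64.4, 119.7, 60.2, 60.2, 35.7, 0.0, 118.3, 87.5, 49.7, 11.2, 50.4, 0.0, 60.2, 86.8, 116.9, 46.2, 125.3, 118.3, 36.4.
Season total = 1344.7 DD.
Complete generations = ⌊1344.7 / 340⌋ = 3.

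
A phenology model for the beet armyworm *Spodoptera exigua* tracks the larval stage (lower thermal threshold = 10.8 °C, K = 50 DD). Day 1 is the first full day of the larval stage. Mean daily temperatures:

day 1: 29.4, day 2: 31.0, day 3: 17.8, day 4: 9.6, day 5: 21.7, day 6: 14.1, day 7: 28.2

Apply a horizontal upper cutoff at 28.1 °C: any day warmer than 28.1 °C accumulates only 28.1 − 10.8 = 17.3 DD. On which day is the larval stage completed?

day 5

Daily DD above 10.8 °C (capped at 17.3): 17.3, 17.3, 7.0, 0.0, 10.9, 3.3, 17.3.
Cumulative: 17.3, 34.6, 41.6, 41.6, 52.5, 55.8, 73.1.
The total first reaches 50 DD on day 5.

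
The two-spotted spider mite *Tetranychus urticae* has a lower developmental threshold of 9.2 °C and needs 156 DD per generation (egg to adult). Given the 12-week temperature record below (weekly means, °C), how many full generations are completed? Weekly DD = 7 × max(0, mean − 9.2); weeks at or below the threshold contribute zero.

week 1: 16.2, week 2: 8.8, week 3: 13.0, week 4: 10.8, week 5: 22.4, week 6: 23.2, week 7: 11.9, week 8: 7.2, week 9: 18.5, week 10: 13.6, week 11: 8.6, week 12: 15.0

Weekly DD (7 × max(0, T̄ − 9.2)): 49.0, 0.0, 26.6, 11.2, 92.4, 98.0, 18.9, 0.0, 65.1, 30.8, 0.0, 40.6.
Season total = 432.6 DD.
Complete generations = ⌊432.6 / 156⌋ = 2.

2 generations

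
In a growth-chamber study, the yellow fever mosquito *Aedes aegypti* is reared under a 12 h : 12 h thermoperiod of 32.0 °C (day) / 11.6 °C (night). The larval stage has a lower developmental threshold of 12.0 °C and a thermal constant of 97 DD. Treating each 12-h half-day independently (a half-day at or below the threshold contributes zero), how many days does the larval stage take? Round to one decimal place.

9.7 days

Day half: max(0, 32.0 − 12.0) × 0.5 = 20.0 × 0.5 = 10.00 DD.
Night half: max(0, 11.6 − 12.0) × 0.5 = 0.0 × 0.5 = 0.00 DD.
Per 24 h: 10.00 DD/day.
Duration = 97 / 10.00 = 9.700 ≈ 9.7 days.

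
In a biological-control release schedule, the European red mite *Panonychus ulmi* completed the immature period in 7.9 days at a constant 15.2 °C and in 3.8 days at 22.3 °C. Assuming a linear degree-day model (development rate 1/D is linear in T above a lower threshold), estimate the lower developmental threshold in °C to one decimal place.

Equal thermal constants: D₁(T₁ − T_b) = D₂(T₂ − T_b).
7.9·(15.2 − T_b) = 3.8·(22.3 − T_b)
T_b = (7.9·15.2 − 3.8·22.3) / (7.9 − 3.8) = 35.34 / 4.1 = 8.620 °C ≈ 8.6 °C.

8.6 °C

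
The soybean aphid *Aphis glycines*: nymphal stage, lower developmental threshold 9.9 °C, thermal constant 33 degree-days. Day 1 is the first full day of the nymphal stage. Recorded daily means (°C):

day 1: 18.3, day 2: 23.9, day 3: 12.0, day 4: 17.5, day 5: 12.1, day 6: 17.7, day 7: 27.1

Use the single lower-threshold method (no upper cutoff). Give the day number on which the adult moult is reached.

Daily DD above 9.9 °C: 8.4, 14.0, 2.1, 7.6, 2.2, 7.8, 17.2.
Cumulative: 8.4, 22.4, 24.5, 32.1, 34.3, 42.1, 59.3.
The total first reaches 33 DD on day 5.

day 5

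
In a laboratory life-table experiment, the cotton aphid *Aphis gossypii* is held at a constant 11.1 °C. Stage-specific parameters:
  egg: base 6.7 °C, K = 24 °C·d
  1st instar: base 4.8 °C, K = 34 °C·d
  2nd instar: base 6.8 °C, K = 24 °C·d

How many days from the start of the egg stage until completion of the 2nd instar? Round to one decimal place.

egg: 24 / (11.1 − 6.7) = 24 / 4.4 = 5.455 d.
1st instar: 34 / (11.1 − 4.8) = 34 / 6.3 = 5.397 d.
2nd instar: 24 / (11.1 − 6.8) = 24 / 4.3 = 5.581 d.
Sum = 16.433 ≈ 16.4 days.

16.4 days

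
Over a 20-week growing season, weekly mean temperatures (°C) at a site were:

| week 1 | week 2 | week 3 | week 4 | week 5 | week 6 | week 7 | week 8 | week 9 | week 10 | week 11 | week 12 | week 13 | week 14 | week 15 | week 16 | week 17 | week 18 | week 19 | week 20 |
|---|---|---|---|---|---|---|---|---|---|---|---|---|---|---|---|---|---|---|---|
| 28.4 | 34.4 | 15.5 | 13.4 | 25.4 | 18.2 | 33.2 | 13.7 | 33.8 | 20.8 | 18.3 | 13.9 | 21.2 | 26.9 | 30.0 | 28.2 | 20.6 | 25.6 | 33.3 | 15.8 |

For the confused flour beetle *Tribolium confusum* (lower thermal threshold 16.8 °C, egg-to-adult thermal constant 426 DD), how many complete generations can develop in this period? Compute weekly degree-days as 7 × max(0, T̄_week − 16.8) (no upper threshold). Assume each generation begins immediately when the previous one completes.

Weekly DD (7 × max(0, T̄ − 16.8)): 81.2, 123.2, 0.0, 0.0, 60.2, 9.8, 114.8, 0.0, 119.0, 28.0, 10.5, 0.0, 30.8, 70.7, 92.4, 79.8, 26.6, 61.6, 115.5, 0.0.
Season total = 1024.1 DD.
Complete generations = ⌊1024.1 / 426⌋ = 2.

2 generations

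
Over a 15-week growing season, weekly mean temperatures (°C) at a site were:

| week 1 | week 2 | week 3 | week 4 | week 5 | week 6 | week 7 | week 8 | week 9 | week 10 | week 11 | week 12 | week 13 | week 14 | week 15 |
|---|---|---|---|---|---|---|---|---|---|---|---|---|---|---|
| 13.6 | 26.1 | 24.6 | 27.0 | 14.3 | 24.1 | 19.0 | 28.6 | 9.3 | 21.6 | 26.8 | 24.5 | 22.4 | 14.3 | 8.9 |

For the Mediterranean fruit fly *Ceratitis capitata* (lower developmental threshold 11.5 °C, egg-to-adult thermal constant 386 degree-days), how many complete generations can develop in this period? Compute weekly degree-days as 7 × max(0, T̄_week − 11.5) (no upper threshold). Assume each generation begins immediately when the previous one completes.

Weekly DD (7 × max(0, T̄ − 11.5)): 14.7, 102.2, 91.7, 108.5, 19.6, 88.2, 52.5, 119.7, 0.0, 70.7, 107.1, 91.0, 76.3, 19.6, 0.0.
Season total = 961.8 DD.
Complete generations = ⌊961.8 / 386⌋ = 2.

2 generations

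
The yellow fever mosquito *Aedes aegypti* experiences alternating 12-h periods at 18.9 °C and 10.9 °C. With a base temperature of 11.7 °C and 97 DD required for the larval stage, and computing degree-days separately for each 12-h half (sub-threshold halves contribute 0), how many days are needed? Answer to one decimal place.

Day half: max(0, 18.9 − 11.7) × 0.5 = 7.2 × 0.5 = 3.60 DD.
Night half: max(0, 10.9 − 11.7) × 0.5 = 0.0 × 0.5 = 0.00 DD.
Per 24 h: 3.60 DD/day.
Duration = 97 / 3.60 = 26.944 ≈ 26.9 days.

26.9 days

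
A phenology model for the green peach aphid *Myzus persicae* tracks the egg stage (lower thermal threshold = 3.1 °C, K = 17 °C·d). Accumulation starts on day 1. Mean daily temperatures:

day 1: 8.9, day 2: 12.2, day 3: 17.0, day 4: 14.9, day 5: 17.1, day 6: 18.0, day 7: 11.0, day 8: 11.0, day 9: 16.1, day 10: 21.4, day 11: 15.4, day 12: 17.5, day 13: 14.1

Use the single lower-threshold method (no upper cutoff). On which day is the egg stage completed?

Daily DD above 3.1 °C: 5.8, 9.1, 13.9, 11.8, 14.0, 14.9, 7.9, 7.9, 13.0, 18.3, 12.3, 14.4, 11.0.
Cumulative: 5.8, 14.9, 28.8, 40.6, 54.6, 69.5, 77.4, 85.3, 98.3, 116.6, 128.9, 143.3, 154.3.
The total first reaches 17 DD on day 3.

day 3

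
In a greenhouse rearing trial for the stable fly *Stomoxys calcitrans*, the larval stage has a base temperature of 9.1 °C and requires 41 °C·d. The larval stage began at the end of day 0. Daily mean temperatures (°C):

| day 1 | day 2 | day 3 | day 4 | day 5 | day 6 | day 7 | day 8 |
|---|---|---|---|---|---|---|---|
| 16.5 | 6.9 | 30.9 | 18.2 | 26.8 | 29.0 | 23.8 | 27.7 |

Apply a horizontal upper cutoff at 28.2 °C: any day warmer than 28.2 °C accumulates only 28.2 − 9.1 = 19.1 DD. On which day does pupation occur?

day 5

Daily DD above 9.1 °C (capped at 19.1): 7.4, 0.0, 19.1, 9.1, 17.7, 19.1, 14.7, 18.6.
Cumulative: 7.4, 7.4, 26.5, 35.6, 53.3, 72.4, 87.1, 105.7.
The total first reaches 41 DD on day 5.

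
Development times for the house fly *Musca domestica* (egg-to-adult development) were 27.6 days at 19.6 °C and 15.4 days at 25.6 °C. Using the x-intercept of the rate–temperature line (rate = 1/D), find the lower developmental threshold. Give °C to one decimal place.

Equal thermal constants: D₁(T₁ − T_b) = D₂(T₂ − T_b).
27.6·(19.6 − T_b) = 15.4·(25.6 − T_b)
T_b = (27.6·19.6 − 15.4·25.6) / (27.6 − 15.4) = 146.72 / 12.2 = 12.026 °C ≈ 12.0 °C.

12.0 °C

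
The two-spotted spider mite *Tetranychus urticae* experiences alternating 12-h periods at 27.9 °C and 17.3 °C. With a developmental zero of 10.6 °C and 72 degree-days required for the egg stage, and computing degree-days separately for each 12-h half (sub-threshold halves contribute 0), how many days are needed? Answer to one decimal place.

6.0 days

Day half: max(0, 27.9 − 10.6) × 0.5 = 17.3 × 0.5 = 8.65 DD.
Night half: max(0, 17.3 − 10.6) × 0.5 = 6.7 × 0.5 = 3.35 DD.
Per 24 h: 12.00 DD/day.
Duration = 72 / 12.00 = 6.000 ≈ 6.0 days.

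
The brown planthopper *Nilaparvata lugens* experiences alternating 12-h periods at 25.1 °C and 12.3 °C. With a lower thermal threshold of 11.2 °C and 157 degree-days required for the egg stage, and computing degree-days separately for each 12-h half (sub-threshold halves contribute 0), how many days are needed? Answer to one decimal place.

Day half: max(0, 25.1 − 11.2) × 0.5 = 13.9 × 0.5 = 6.95 DD.
Night half: max(0, 12.3 − 11.2) × 0.5 = 1.1 × 0.5 = 0.55 DD.
Per 24 h: 7.50 DD/day.
Duration = 157 / 7.50 = 20.933 ≈ 20.9 days.

20.9 days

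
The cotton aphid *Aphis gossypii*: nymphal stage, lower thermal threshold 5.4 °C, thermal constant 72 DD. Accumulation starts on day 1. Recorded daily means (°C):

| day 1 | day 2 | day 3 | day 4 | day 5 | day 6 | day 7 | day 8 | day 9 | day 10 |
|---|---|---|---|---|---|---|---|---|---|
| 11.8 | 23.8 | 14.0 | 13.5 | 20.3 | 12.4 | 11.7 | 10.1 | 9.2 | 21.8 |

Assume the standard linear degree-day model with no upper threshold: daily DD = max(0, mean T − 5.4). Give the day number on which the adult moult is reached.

day 8

Daily DD above 5.4 °C: 6.4, 18.4, 8.6, 8.1, 14.9, 7.0, 6.3, 4.7, 3.8, 16.4.
Cumulative: 6.4, 24.8, 33.4, 41.5, 56.4, 63.4, 69.7, 74.4, 78.2, 94.6.
The total first reaches 72 DD on day 8.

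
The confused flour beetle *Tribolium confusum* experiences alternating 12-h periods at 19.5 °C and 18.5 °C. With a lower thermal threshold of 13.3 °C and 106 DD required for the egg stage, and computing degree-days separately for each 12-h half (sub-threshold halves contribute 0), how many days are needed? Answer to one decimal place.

Day half: max(0, 19.5 − 13.3) × 0.5 = 6.2 × 0.5 = 3.10 DD.
Night half: max(0, 18.5 − 13.3) × 0.5 = 5.2 × 0.5 = 2.60 DD.
Per 24 h: 5.70 DD/day.
Duration = 106 / 5.70 = 18.596 ≈ 18.6 days.

18.6 days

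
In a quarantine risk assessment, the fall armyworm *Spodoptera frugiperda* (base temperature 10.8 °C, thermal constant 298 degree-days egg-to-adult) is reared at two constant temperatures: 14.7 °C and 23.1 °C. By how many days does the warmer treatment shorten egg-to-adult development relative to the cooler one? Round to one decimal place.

At 14.7 °C: 298 / (14.7 − 10.8) = 298 / 3.9 = 76.410 d.
At 23.1 °C: 298 / (23.1 − 10.8) = 298 / 12.3 = 24.228 d.
Difference = |76.410 − 24.228| = 52.183 ≈ 52.2 days.

52.2 days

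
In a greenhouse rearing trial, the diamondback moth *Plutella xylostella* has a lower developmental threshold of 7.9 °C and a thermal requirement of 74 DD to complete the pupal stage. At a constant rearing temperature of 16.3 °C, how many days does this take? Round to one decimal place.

8.8 days

Daily accumulation = 16.3 − 7.9 = 8.4 DD/day.
Duration = 74 / 8.4 = 8.810 ≈ 8.8 days.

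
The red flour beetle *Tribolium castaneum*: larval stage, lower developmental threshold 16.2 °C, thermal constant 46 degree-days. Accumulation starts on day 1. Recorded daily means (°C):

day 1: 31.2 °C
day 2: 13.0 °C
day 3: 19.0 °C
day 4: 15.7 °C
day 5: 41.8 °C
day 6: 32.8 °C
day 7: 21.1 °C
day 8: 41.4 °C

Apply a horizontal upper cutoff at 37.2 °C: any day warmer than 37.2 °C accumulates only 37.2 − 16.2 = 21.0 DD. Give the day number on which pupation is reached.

Daily DD above 16.2 °C (capped at 21.0): 15.0, 0.0, 2.8, 0.0, 21.0, 16.6, 4.9, 21.0.
Cumulative: 15.0, 15.0, 17.8, 17.8, 38.8, 55.4, 60.3, 81.3.
The total first reaches 46 DD on day 6.

day 6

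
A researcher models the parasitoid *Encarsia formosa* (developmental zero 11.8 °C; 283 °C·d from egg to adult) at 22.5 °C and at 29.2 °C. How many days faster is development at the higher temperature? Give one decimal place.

At 22.5 °C: 283 / (22.5 − 11.8) = 283 / 10.7 = 26.449 d.
At 29.2 °C: 283 / (29.2 − 11.8) = 283 / 17.4 = 16.264 d.
Difference = |26.449 − 16.264| = 10.184 ≈ 10.2 days.

10.2 days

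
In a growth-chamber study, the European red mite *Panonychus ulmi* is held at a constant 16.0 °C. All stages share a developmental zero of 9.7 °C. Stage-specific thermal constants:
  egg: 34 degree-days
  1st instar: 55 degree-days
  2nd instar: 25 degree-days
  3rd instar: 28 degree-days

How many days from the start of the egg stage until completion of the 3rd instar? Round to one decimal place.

22.5 days

Daily accumulation at 16.0 °C = 16.0 − 9.7 = 6.3 DD/day.
Total K = 34 + 55 + 25 + 28 = 142 DD.
Total duration = 142 / 6.3 = 22.540 ≈ 22.5 days.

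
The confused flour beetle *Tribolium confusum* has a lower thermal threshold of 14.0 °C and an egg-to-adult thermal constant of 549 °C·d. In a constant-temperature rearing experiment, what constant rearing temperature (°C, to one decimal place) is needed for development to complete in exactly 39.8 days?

Required daily accumulation = 549 / 39.8 = 13.794 DD/day.
T = T_base + 13.794 = 14.0 + 13.794 = 27.794 ≈ 27.8 °C.

27.8 °C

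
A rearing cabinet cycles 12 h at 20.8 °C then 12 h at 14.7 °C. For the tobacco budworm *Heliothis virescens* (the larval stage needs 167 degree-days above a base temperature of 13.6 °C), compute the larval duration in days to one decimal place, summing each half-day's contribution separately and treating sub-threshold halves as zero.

Day half: max(0, 20.8 − 13.6) × 0.5 = 7.2 × 0.5 = 3.60 DD.
Night half: max(0, 14.7 − 13.6) × 0.5 = 1.1 × 0.5 = 0.55 DD.
Per 24 h: 4.15 DD/day.
Duration = 167 / 4.15 = 40.241 ≈ 40.2 days.

40.2 days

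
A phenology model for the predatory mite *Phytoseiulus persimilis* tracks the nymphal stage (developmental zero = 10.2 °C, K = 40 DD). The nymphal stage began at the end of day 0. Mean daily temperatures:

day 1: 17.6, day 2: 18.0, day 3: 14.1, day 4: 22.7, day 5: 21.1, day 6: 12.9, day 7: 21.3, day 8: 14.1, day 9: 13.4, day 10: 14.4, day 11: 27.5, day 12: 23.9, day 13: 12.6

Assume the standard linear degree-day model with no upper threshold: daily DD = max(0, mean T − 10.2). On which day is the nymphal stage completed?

day 5

Daily DD above 10.2 °C: 7.4, 7.8, 3.9, 12.5, 10.9, 2.7, 11.1, 3.9, 3.2, 4.2, 17.3, 13.7, 2.4.
Cumulative: 7.4, 15.2, 19.1, 31.6, 42.5, 45.2, 56.3, 60.2, 63.4, 67.6, 84.9, 98.6, 101.0.
The total first reaches 40 DD on day 5.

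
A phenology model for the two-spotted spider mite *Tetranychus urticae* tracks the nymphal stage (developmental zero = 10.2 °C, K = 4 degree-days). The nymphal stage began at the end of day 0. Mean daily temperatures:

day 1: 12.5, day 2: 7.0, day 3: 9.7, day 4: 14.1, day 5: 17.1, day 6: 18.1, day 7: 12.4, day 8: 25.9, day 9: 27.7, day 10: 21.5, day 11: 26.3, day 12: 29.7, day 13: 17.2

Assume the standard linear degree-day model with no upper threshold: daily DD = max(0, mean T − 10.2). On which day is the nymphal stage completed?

Daily DD above 10.2 °C: 2.3, 0.0, 0.0, 3.9, 6.9, 7.9, 2.2, 15.7, 17.5, 11.3, 16.1, 19.5, 7.0.
Cumulative: 2.3, 2.3, 2.3, 6.2, 13.1, 21.0, 23.2, 38.9, 56.4, 67.7, 83.8, 103.3, 110.3.
The total first reaches 4 DD on day 4.

day 4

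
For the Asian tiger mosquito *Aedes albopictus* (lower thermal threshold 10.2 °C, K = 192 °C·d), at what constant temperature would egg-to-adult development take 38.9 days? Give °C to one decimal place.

Required daily accumulation = 192 / 38.9 = 4.936 DD/day.
T = T_base + 4.936 = 10.2 + 4.936 = 15.136 ≈ 15.1 °C.

15.1 °C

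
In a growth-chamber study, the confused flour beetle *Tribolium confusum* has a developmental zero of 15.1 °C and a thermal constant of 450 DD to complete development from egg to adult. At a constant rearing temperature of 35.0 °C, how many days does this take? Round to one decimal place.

22.6 days

Daily accumulation = 35.0 − 15.1 = 19.9 DD/day.
Duration = 450 / 19.9 = 22.613 ≈ 22.6 days.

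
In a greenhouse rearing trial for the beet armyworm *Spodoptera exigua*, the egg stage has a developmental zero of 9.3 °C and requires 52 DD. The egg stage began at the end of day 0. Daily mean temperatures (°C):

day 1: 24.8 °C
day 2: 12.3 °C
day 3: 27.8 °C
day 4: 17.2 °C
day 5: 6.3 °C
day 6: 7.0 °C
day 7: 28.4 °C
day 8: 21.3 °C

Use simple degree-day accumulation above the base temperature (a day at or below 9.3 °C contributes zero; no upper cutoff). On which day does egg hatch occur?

day 7

Daily DD above 9.3 °C: 15.5, 3.0, 18.5, 7.9, 0.0, 0.0, 19.1, 12.0.
Cumulative: 15.5, 18.5, 37.0, 44.9, 44.9, 44.9, 64.0, 76.0.
The total first reaches 52 DD on day 7.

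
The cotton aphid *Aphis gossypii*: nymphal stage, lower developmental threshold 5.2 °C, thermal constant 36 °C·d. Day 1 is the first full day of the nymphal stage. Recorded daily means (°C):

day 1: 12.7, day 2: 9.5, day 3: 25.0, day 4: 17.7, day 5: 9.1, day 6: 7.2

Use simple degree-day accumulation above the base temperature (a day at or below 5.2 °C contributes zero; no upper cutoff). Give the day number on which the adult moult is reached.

day 4

Daily DD above 5.2 °C: 7.5, 4.3, 19.8, 12.5, 3.9, 2.0.
Cumulative: 7.5, 11.8, 31.6, 44.1, 48.0, 50.0.
The total first reaches 36 DD on day 4.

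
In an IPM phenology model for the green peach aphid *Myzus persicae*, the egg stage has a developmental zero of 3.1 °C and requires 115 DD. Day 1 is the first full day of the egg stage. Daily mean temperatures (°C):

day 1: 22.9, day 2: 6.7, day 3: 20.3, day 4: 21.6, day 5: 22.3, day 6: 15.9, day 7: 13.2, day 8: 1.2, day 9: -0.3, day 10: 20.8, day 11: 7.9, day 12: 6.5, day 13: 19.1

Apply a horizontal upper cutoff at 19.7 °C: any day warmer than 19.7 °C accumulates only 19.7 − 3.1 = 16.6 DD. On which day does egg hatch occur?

day 12

Daily DD above 3.1 °C (capped at 16.6): 16.6, 3.6, 16.6, 16.6, 16.6, 12.8, 10.1, 0.0, 0.0, 16.6, 4.8, 3.4, 16.0.
Cumulative: 16.6, 20.2, 36.8, 53.4, 70.0, 82.8, 92.9, 92.9, 92.9, 109.5, 114.3, 117.7, 133.7.
The total first reaches 115 DD on day 12.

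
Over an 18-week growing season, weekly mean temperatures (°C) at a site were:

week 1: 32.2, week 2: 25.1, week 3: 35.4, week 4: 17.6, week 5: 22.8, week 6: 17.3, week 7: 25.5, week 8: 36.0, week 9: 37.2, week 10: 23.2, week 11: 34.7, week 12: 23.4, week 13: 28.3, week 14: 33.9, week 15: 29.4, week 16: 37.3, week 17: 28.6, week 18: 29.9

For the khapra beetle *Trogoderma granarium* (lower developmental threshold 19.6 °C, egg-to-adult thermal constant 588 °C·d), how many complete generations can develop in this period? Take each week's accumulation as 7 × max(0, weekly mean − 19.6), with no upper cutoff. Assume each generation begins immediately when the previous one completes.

2 generations

Weekly DD (7 × max(0, T̄ − 19.6)): 88.2, 38.5, 110.6, 0.0, 22.4, 0.0, 41.3, 114.8, 123.2, 25.2, 105.7, 26.6, 60.9, 100.1, 68.6, 123.9, 63.0, 72.1.
Season total = 1185.1 DD.
Complete generations = ⌊1185.1 / 588⌋ = 2.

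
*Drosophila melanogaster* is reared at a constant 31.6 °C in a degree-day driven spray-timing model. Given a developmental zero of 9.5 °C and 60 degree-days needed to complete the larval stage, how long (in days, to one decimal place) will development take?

Daily accumulation = 31.6 − 9.5 = 22.1 DD/day.
Duration = 60 / 22.1 = 2.715 ≈ 2.7 days.

2.7 days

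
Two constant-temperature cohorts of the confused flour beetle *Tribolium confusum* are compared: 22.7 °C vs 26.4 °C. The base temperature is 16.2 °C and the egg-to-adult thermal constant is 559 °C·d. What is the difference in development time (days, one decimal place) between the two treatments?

31.2 days

At 22.7 °C: 559 / (22.7 − 16.2) = 559 / 6.5 = 86.000 d.
At 26.4 °C: 559 / (26.4 − 16.2) = 559 / 10.2 = 54.804 d.
Difference = |86.000 − 54.804| = 31.196 ≈ 31.2 days.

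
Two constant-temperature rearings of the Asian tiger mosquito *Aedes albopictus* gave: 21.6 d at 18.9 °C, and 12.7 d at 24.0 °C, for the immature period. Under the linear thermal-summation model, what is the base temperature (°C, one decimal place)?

Under the model K = D·(T − T_b), so D₁·(T₁ − T_b) = D₂·(T₂ − T_b).
21.6·(18.9 − T_b) = 12.7·(24.0 − T_b)
T_b = (21.6·18.9 − 12.7·24.0) / (21.6 − 12.7) = 103.44 / 8.9 = 11.622 °C ≈ 11.6 °C.

11.6 °C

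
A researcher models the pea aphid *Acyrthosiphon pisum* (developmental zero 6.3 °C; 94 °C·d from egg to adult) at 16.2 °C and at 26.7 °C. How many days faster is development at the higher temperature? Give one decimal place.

At 16.2 °C: 94 / (16.2 − 6.3) = 94 / 9.9 = 9.495 d.
At 26.7 °C: 94 / (26.7 − 6.3) = 94 / 20.4 = 4.608 d.
Difference = |9.495 − 4.608| = 4.887 ≈ 4.9 days.

4.9 days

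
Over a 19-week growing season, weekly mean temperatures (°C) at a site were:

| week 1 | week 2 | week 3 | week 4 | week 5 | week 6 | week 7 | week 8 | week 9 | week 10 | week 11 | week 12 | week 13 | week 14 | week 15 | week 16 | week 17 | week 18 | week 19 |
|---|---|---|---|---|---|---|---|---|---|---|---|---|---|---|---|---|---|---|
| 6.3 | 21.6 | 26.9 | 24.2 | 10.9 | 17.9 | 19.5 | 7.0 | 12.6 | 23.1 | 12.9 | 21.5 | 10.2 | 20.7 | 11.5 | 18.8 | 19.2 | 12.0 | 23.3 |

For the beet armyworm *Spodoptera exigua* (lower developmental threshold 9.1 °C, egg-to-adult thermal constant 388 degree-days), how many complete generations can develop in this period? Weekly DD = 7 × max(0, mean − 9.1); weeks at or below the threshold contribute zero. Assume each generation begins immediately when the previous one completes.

2 generations

Weekly DD (7 × max(0, T̄ − 9.1)): 0.0, 87.5, 124.6, 105.7, 12.6, 61.6, 72.8, 0.0, 24.5, 98.0, 26.6, 86.8, 7.7, 81.2, 16.8, 67.9, 70.7, 20.3, 99.4.
Season total = 1064.7 DD.
Complete generations = ⌊1064.7 / 388⌋ = 2.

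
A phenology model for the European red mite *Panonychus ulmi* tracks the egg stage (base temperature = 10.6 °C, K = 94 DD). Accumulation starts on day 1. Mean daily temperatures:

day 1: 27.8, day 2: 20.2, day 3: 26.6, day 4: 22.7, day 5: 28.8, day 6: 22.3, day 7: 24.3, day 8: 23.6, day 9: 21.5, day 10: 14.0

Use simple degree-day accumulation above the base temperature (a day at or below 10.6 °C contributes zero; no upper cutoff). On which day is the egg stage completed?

day 7

Daily DD above 10.6 °C: 17.2, 9.6, 16.0, 12.1, 18.2, 11.7, 13.7, 13.0, 10.9, 3.4.
Cumulative: 17.2, 26.8, 42.8, 54.9, 73.1, 84.8, 98.5, 111.5, 122.4, 125.8.
The total first reaches 94 DD on day 7.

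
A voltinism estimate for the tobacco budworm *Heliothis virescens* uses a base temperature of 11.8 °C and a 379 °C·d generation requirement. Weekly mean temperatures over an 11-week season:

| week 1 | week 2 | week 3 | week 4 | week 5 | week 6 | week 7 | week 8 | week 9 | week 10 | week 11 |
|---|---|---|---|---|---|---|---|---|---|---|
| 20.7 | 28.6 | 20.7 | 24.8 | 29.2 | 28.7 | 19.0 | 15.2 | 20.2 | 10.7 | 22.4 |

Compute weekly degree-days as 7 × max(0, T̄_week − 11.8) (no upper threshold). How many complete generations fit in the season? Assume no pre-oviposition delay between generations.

2 generations

Weekly DD (7 × max(0, T̄ − 11.8)): 62.3, 117.6, 62.3, 91.0, 121.8, 118.3, 50.4, 23.8, 58.8, 0.0, 74.2.
Season total = 780.5 DD.
Complete generations = ⌊780.5 / 379⌋ = 2.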